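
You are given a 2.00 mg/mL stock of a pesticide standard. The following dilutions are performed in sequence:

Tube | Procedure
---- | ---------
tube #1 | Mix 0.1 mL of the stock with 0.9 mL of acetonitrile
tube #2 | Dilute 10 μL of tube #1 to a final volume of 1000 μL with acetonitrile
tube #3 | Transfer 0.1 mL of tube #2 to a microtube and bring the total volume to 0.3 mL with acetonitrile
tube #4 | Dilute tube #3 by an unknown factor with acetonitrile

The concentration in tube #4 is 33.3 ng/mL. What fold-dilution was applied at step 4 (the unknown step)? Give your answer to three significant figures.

Step 1: 0.1 mL + 0.9 mL = 1 mL total → factor 1/0.1 = 10
Step 2: 10 μL brought to 1000 μL → factor 1000/10 = 100
Step 3: 0.1 mL brought to 0.3 mL → factor 0.3/0.1 = 3
Step 4: unknown factor x
Product of known-step factors = 3000
Overall factor = 2.00 mg/mL / (33.3 ng/mL) = 60060
x = 60060 / 3000 = 20.0

20.0-fold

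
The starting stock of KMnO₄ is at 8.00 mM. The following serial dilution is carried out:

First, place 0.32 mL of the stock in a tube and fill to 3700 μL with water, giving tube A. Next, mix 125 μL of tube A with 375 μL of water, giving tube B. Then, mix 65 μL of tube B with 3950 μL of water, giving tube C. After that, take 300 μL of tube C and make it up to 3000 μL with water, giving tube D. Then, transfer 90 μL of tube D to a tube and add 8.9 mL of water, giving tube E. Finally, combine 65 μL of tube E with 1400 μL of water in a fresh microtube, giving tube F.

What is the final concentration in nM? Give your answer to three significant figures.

0.124 nM

Step 1: 0.32 mL brought to 3700 μL → factor 3.7/0.32 = 11.562
Step 2: 125 μL + 375 μL = 500 μL total → factor 500/125 = 4
Step 3: 65 μL + 3950 μL = 4015 μL total → factor 4015/65 = 61.769
Step 4: 300 μL brought to 3000 μL → factor 3000/300 = 10
Step 5: 90 μL + 8.9 mL = 8990 μL total → factor 8990/90 = 99.889
Step 6: 65 μL + 1400 μL = 1465 μL total → factor 1465/65 = 22.538
Overall dilution factor = 11.562 × 4 × 61.769 × 10 × 99.889 × 22.538 = 6.4317 × 10^7
Final = 8.00 mM / 6.4317 × 10^7 = 1.244 × 10^-7 mM = 0.124 nM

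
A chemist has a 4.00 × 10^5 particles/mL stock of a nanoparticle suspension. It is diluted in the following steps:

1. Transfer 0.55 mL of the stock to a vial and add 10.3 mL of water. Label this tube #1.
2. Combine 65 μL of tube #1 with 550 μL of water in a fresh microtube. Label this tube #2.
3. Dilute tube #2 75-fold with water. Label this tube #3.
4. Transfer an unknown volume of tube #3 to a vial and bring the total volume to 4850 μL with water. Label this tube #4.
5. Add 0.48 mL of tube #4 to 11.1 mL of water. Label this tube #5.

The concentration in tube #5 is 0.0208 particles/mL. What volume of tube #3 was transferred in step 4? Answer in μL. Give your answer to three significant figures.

85.2 μL

Step 1: 0.55 mL + 10.3 mL = 10.85 mL total → factor 10.85/0.55 = 19.727
Step 2: 65 μL + 550 μL = 615 μL total → factor 615/65 = 9.4615
Step 3: 75-fold → factor 75
Step 4: v brought to 4850 μL → factor = 4850 μL/v
Step 5: 0.48 mL + 11.1 mL = 11.58 mL total → factor 11.58/0.48 = 24.125
Product of known-step factors = 3.3772 × 10^5
Overall factor = 4.00 × 10^5 particles/mL / (0.0208 particles/mL) = 1.9231 × 10^7
Step-4 factor = 1.9231 × 10^7 / 3.3772 × 10^5 = 56.943
v = 4850 μL / 56.943 = 85.2 μL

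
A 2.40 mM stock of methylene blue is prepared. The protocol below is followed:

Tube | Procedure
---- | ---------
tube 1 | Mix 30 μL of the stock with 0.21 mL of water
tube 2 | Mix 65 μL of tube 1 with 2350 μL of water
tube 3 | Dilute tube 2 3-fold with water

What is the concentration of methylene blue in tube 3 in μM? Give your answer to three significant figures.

Step 1: 30 μL + 0.21 mL = 240 μL total → factor 240/30 = 8
Step 2: 65 μL + 2350 μL = 2415 μL total → factor 2415/65 = 37.154
Step 3: 3-fold → factor 3
Overall dilution factor = 8 × 37.154 × 3 = 891.69
Final = 2.40 mM / 891.69 = 0.002692 mM = 2.69 μM

2.69 μM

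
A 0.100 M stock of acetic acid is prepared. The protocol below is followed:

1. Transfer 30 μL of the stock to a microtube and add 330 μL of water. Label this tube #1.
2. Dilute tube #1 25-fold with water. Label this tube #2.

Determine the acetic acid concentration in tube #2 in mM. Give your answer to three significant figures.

Step 1: 30 μL + 330 μL = 360 μL total → factor 360/30 = 12
Step 2: 25-fold → factor 25
Overall dilution factor = 12 × 25 = 300
Final = 0.100 M / 300 = 0.0003333 M = 0.333 mM

0.333 mM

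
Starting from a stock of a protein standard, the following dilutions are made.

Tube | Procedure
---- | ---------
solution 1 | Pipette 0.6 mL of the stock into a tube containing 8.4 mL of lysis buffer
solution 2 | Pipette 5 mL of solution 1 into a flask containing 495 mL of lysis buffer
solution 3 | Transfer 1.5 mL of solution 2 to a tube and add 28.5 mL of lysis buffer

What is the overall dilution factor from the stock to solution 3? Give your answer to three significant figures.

Step 1: 0.6 mL + 8.4 mL = 9 mL total → factor 9/0.6 = 15
Step 2: 5 mL + 495 mL = 500 mL total → factor 500/5 = 100
Step 3: 1.5 mL + 28.5 mL = 30 mL total → factor 30/1.5 = 20
Overall dilution factor = 15 × 100 × 20 = 30000

3.00 × 10^4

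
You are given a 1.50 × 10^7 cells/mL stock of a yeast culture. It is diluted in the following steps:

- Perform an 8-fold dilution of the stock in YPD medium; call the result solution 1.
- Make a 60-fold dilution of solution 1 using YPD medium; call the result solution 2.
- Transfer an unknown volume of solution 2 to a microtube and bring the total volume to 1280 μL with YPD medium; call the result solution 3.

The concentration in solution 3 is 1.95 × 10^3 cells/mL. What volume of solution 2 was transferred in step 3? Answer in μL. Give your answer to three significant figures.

79.9 μL

Step 1: 8-fold → factor 8
Step 2: 60-fold → factor 60
Step 3: v brought to 1280 μL → factor = 1280 μL/v
Product of known-step factors = 480
Overall factor = 1.50 × 10^7 cells/mL / (1.95 × 10^3 cells/mL) = 7692.3
Step-3 factor = 7692.3 / 480 = 16.026
v = 1280 μL / 16.026 = 79.9 μL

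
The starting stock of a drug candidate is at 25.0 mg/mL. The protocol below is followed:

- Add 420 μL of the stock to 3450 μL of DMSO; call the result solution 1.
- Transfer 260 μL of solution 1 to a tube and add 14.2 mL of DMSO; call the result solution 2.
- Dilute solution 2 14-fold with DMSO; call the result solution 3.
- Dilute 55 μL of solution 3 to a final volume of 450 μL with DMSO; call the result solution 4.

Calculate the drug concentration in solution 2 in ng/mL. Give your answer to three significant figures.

Step 1: 420 μL + 3450 μL = 3870 μL total → factor 3870/420 = 9.2143
Step 2: 260 μL + 14.2 mL = 14460 μL total → factor 14460/260 = 55.615
Dilution factor through solution 2 = 9.2143 × 55.615 = 512.46
[solution 2] = 25.0 mg/mL / 512.46 = 0.04878 mg/mL = 4.88 × 10^4 ng/mL

4.88 × 10^4 ng/mL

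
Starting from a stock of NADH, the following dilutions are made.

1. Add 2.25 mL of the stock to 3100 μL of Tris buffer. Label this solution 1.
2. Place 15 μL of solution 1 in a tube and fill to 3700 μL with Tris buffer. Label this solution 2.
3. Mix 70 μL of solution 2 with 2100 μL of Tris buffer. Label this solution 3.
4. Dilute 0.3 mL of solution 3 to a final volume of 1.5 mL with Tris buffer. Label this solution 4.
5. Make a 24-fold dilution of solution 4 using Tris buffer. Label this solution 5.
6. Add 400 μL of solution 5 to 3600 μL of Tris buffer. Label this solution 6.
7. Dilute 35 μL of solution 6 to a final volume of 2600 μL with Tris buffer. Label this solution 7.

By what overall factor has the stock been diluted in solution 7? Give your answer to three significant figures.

Step 1: 2.25 mL + 3100 μL = 5.35 mL total → factor 5.35/2.25 = 2.3778
Step 2: 15 μL brought to 3700 μL → factor 3700/15 = 246.67
Step 3: 70 μL + 2100 μL = 2170 μL total → factor 2170/70 = 31
Step 4: 0.3 mL brought to 1.5 mL → factor 1.5/0.3 = 5
Step 5: 24-fold → factor 24
Step 6: 400 μL + 3600 μL = 4000 μL total → factor 4000/400 = 10
Step 7: 35 μL brought to 2600 μL → factor 2600/35 = 74.286
Overall dilution factor = 2.3778 × 246.67 × 31 × 5 × 24 × 10 × 74.286 = 1.6208 × 10^9

1.62 × 10^9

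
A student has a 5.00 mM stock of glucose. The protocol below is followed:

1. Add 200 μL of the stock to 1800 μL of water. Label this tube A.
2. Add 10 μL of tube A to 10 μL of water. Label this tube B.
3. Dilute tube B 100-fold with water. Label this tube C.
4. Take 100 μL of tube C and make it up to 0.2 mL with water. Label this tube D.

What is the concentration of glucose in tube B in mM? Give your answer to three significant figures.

0.250 mM

Step 1: 200 μL + 1800 μL = 2000 μL total → factor 2000/200 = 10
Step 2: 10 μL + 10 μL = 20 μL total → factor 20/10 = 2
Dilution factor through tube B = 10 × 2 = 20
[tube B] = 5.00 mM / 20 = 0.250 mM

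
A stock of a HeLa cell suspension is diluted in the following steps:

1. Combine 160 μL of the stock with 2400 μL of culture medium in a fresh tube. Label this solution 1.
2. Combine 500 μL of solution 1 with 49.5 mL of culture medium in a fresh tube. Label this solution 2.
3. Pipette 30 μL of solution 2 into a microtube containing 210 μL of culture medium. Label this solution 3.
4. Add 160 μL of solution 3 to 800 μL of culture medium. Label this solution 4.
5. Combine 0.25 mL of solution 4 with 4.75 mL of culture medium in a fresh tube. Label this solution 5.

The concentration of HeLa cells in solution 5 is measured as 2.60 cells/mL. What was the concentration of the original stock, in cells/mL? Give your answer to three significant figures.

Step 1: 160 μL + 2400 μL = 2560 μL total → factor 2560/160 = 16
Step 2: 500 μL + 49.5 mL = 50000 μL total → factor 50000/500 = 100
Step 3: 30 μL + 210 μL = 240 μL total → factor 240/30 = 8
Step 4: 160 μL + 800 μL = 960 μL total → factor 960/160 = 6
Step 5: 0.25 mL + 4.75 mL = 5 mL total → factor 5/0.25 = 20
Overall dilution factor = 16 × 100 × 8 × 6 × 20 = 1.536 × 10^6
Stock = 2.60 cells/mL × 1.536 × 10^6 = 3.99 × 10^6 cells/mL

3.99 × 10^6 cells/mL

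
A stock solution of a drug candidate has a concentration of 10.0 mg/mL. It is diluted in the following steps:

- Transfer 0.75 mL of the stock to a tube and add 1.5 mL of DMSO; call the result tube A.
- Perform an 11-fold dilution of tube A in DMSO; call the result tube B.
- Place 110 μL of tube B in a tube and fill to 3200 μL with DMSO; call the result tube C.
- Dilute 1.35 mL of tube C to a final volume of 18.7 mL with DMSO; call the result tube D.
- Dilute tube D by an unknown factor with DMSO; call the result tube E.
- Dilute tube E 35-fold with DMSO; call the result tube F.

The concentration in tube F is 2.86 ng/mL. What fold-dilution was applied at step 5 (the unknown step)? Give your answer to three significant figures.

Step 1: 0.75 mL + 1.5 mL = 2.25 mL total → factor 2.25/0.75 = 3
Step 2: 11-fold → factor 11
Step 3: 110 μL brought to 3200 μL → factor 3200/110 = 29.091
Step 4: 1.35 mL brought to 18.7 mL → factor 18.7/1.35 = 13.852
Step 5: unknown factor x
Step 6: 35-fold → factor 35
Product of known-step factors = 4.6542 × 10^5
Overall factor = 10.0 mg/mL / (2.86 ng/mL) = 3.4965 × 10^6
x = 3.4965 × 10^6 / 4.6542 × 10^5 = 7.51

7.51-fold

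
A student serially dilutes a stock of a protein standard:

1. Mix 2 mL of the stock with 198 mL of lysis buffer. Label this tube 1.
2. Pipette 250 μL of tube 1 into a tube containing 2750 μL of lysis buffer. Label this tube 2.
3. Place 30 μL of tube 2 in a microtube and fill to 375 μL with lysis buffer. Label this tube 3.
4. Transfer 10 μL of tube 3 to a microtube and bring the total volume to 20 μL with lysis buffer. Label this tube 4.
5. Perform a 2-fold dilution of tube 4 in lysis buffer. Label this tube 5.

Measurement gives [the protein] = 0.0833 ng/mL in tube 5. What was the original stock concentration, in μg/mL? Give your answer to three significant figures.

Step 1: 2 mL + 198 mL = 200 mL total → factor 200/2 = 100
Step 2: 250 μL + 2750 μL = 3000 μL total → factor 3000/250 = 12
Step 3: 30 μL brought to 375 μL → factor 375/30 = 12.5
Step 4: 10 μL brought to 20 μL → factor 20/10 = 2
Step 5: 2-fold → factor 2
Overall dilution factor = 100 × 12 × 12.5 × 2 × 2 = 60000
Stock = 0.0833 ng/mL × 60000 = 4998 ng/mL = 5.00 μg/mL

5.00 μg/mL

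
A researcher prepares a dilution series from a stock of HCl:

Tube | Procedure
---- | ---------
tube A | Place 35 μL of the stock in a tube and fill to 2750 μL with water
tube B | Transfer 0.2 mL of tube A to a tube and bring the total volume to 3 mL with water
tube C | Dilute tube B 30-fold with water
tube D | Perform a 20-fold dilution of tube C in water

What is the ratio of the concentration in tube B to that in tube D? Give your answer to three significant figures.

Step 1: 35 μL brought to 2750 μL → factor 2750/35 = 78.571
Step 2: 0.2 mL brought to 3 mL → factor 3/0.2 = 15
Step 3: 30-fold → factor 30
Step 4: 20-fold → factor 20
Dilution factor to tube B = 1178.6; to tube D = 7.0714 × 10^5
[tube B]/[tube D] = (factor to tube D)/(factor to tube B) = 7.0714 × 10^5/1178.6 = 600

600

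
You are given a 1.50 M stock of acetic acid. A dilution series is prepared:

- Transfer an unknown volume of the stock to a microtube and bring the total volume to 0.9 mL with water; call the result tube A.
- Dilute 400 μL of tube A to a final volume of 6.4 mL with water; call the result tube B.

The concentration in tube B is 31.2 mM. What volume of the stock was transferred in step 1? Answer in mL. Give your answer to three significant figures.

Step 1: v brought to 0.9 mL → factor = 0.9 mL/v
Step 2: 400 μL brought to 6.4 mL → factor 6400/400 = 16
Product of known-step factors = 16
Overall factor = 1.50 M / (31.2 mM) = 48.077
Step-1 factor = 48.077 / 16 = 3.0048
v = 0.9 mL / 3.0048 = 0.300 mL

0.300 mL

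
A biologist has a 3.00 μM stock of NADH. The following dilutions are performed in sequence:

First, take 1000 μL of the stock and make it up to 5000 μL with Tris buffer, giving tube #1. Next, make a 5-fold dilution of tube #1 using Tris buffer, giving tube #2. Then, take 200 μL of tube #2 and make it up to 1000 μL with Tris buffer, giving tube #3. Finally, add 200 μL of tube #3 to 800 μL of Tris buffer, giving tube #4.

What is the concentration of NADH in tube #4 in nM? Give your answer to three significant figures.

4.80 nM

Step 1: 1000 μL brought to 5000 μL → factor 5000/1000 = 5
Step 2: 5-fold → factor 5
Step 3: 200 μL brought to 1000 μL → factor 1000/200 = 5
Step 4: 200 μL + 800 μL = 1000 μL total → factor 1000/200 = 5
Overall dilution factor = 5 × 5 × 5 × 5 = 625
Final = 3.00 μM / 625 = 0.004800 μM = 4.80 nM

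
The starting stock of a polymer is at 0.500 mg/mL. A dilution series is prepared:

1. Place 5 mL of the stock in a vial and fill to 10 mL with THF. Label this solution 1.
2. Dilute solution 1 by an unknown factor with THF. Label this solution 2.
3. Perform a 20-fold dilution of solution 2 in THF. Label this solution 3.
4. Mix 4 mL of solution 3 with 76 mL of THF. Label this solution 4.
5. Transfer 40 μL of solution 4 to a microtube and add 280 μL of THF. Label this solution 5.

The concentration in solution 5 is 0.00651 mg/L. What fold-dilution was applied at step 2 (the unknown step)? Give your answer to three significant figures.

Step 1: 5 mL brought to 10 mL → factor 10/5 = 2
Step 2: unknown factor x
Step 3: 20-fold → factor 20
Step 4: 4 mL + 76 mL = 80 mL total → factor 80/4 = 20
Step 5: 40 μL + 280 μL = 320 μL total → factor 320/40 = 8
Product of known-step factors = 6400
Overall factor = 0.500 mg/mL / (0.00651 mg/L) = 76805
x = 76805 / 6400 = 12.0

12.0-fold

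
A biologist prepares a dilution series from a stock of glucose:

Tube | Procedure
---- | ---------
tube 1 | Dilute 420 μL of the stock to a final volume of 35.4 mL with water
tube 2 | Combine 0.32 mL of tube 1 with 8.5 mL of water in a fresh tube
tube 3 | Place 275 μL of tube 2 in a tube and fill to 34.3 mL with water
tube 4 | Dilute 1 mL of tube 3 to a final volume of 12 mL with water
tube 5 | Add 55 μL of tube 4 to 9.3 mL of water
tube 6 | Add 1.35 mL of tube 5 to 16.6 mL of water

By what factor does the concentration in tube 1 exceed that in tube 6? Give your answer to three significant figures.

Step 1: 420 μL brought to 35.4 mL → factor 35400/420 = 84.286
Step 2: 0.32 mL + 8.5 mL = 8.82 mL total → factor 8.82/0.32 = 27.562
Step 3: 275 μL brought to 34.3 mL → factor 34300/275 = 124.73
Step 4: 1 mL brought to 12 mL → factor 12/1 = 12
Step 5: 55 μL + 9.3 mL = 9355 μL total → factor 9355/55 = 170.09
Step 6: 1.35 mL + 16.6 mL = 17.95 mL total → factor 17.95/1.35 = 13.296
Dilution factor to tube 1 = 84.286; to tube 6 = 7.8637 × 10^9
[tube 1]/[tube 6] = (factor to tube 6)/(factor to tube 1) = 7.8637 × 10^9/84.286 = 9.33 × 10^7

9.33 × 10^7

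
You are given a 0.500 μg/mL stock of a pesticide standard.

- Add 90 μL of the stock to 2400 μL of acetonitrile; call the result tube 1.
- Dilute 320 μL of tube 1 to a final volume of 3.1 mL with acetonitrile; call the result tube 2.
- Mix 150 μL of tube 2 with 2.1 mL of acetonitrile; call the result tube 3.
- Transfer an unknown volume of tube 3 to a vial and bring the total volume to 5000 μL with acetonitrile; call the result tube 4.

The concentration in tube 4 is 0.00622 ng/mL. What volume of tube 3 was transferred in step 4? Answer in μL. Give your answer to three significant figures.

250 μL

Step 1: 90 μL + 2400 μL = 2490 μL total → factor 2490/90 = 27.667
Step 2: 320 μL brought to 3.1 mL → factor 3100/320 = 9.6875
Step 3: 150 μL + 2.1 mL = 2250 μL total → factor 2250/150 = 15
Step 4: v brought to 5000 μL → factor = 5000 μL/v
Product of known-step factors = 4020.3
Overall factor = 0.500 μg/mL / (0.00622 ng/mL) = 80386
Step-4 factor = 80386 / 4020.3 = 19.995
v = 5000 μL / 19.995 = 250 μL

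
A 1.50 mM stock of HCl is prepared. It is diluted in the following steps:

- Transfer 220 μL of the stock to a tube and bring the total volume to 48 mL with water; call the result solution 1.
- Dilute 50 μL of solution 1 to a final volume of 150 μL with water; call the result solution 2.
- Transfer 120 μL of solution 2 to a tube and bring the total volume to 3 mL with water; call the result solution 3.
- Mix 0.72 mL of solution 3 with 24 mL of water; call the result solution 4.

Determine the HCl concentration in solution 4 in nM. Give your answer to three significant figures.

2.67 nM

Step 1: 220 μL brought to 48 mL → factor 48000/220 = 218.18
Step 2: 50 μL brought to 150 μL → factor 150/50 = 3
Step 3: 120 μL brought to 3 mL → factor 3000/120 = 25
Step 4: 0.72 mL + 24 mL = 24.72 mL total → factor 24.72/0.72 = 34.333
Overall dilution factor = 218.18 × 3 × 25 × 34.333 = 5.6182 × 10^5
Final = 1.50 mM / 5.6182 × 10^5 = 2.670 × 10^-6 mM = 2.67 nM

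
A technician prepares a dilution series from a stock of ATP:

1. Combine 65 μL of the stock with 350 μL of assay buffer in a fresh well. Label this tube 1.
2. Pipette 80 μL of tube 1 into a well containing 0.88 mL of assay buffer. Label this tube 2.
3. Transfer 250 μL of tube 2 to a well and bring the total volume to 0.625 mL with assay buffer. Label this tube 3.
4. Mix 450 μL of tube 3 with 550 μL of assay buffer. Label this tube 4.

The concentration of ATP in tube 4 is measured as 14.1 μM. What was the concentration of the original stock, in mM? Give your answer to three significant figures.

Step 1: 65 μL + 350 μL = 415 μL total → factor 415/65 = 6.3846
Step 2: 80 μL + 0.88 mL = 960 μL total → factor 960/80 = 12
Step 3: 250 μL brought to 0.625 mL → factor 625/250 = 2.5
Step 4: 450 μL + 550 μL = 1000 μL total → factor 1000/450 = 2.2222
Overall dilution factor = 6.3846 × 12 × 2.5 × 2.2222 = 425.64
Stock = 14.1 μM × 425.64 = 6002 μM = 6.00 mM

6.00 mM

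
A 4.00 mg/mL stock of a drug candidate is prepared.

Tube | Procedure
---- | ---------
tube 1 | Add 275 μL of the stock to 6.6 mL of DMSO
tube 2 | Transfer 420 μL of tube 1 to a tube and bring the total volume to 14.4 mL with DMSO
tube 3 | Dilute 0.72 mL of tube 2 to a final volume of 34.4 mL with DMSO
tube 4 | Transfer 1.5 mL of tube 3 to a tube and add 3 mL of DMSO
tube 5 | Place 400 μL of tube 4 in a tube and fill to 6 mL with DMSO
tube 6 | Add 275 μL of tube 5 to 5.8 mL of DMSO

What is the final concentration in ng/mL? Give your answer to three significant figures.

Step 1: 275 μL + 6.6 mL = 6875 μL total → factor 6875/275 = 25
Step 2: 420 μL brought to 14.4 mL → factor 14400/420 = 34.286
Step 3: 0.72 mL brought to 34.4 mL → factor 34.4/0.72 = 47.778
Step 4: 1.5 mL + 3 mL = 4.5 mL total → factor 4.5/1.5 = 3
Step 5: 400 μL brought to 6 mL → factor 6000/400 = 15
Step 6: 275 μL + 5.8 mL = 6075 μL total → factor 6075/275 = 22.091
Overall dilution factor = 25 × 34.286 × 47.778 × 3 × 15 × 22.091 = 4.071 × 10^7
Final = 4.00 mg/mL / 4.071 × 10^7 = 9.826 × 10^-8 mg/mL = 0.0983 ng/mL

0.0983 ng/mL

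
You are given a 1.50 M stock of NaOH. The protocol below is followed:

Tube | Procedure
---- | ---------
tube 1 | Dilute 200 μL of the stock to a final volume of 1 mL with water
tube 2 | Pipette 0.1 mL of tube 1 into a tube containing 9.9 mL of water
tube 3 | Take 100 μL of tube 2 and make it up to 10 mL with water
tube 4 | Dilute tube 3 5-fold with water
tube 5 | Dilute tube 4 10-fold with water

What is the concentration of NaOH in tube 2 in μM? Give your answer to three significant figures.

3.00 × 10^3 μM

Step 1: 200 μL brought to 1 mL → factor 1000/200 = 5
Step 2: 0.1 mL + 9.9 mL = 10 mL total → factor 10/0.1 = 100
Dilution factor through tube 2 = 5 × 100 = 500
[tube 2] = 1.50 M / 500 = 0.003000 M = 3.00 × 10^3 μM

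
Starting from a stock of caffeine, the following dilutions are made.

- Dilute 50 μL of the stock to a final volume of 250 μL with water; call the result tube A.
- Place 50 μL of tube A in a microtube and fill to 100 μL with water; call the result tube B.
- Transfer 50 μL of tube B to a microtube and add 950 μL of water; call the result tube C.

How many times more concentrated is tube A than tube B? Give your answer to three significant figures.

Step 1: 50 μL brought to 250 μL → factor 250/50 = 5
Step 2: 50 μL brought to 100 μL → factor 100/50 = 2
Dilution factor to tube A = 5; to tube B = 10
[tube A]/[tube B] = (factor to tube B)/(factor to tube A) = 10/5 = 2.00

2.00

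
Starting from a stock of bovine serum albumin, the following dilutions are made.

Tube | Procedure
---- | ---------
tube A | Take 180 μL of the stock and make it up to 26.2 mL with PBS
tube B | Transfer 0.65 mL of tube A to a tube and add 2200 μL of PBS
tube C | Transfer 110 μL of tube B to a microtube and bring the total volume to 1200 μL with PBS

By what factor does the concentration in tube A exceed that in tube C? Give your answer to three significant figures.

47.8

Step 1: 180 μL brought to 26.2 mL → factor 26200/180 = 145.56
Step 2: 0.65 mL + 2200 μL = 2.85 mL total → factor 2.85/0.65 = 4.3846
Step 3: 110 μL brought to 1200 μL → factor 1200/110 = 10.909
Dilution factor to tube A = 145.56; to tube C = 6962.2
[tube A]/[tube C] = (factor to tube C)/(factor to tube A) = 6962.2/145.56 = 47.8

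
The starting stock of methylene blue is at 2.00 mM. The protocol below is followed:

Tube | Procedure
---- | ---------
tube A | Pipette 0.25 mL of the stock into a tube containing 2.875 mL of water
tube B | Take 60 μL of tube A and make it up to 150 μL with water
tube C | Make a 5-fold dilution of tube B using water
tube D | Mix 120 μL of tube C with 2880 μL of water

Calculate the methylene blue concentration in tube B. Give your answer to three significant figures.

Step 1: 0.25 mL + 2.875 mL = 3.125 mL total → factor 3.125/0.25 = 12.5
Step 2: 60 μL brought to 150 μL → factor 150/60 = 2.5
Dilution factor through tube B = 12.5 × 2.5 = 31.25
[tube B] = 2.00 mM / 31.25 = 0.0640 mM

0.0640 mM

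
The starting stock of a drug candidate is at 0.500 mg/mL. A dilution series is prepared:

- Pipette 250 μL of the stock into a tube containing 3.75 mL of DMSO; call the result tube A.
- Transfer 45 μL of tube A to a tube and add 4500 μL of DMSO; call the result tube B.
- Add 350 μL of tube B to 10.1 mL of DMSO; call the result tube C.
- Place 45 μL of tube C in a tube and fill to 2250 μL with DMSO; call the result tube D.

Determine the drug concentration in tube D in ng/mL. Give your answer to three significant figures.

0.207 ng/mL

Step 1: 250 μL + 3.75 mL = 4000 μL total → factor 4000/250 = 16
Step 2: 45 μL + 4500 μL = 4545 μL total → factor 4545/45 = 101
Step 3: 350 μL + 10.1 mL = 10450 μL total → factor 10450/350 = 29.857
Step 4: 45 μL brought to 2250 μL → factor 2250/45 = 50
Overall dilution factor = 16 × 101 × 29.857 × 50 = 2.4125 × 10^6
Final = 0.500 mg/mL / 2.4125 × 10^6 = 2.073 × 10^-7 mg/mL = 0.207 ng/mL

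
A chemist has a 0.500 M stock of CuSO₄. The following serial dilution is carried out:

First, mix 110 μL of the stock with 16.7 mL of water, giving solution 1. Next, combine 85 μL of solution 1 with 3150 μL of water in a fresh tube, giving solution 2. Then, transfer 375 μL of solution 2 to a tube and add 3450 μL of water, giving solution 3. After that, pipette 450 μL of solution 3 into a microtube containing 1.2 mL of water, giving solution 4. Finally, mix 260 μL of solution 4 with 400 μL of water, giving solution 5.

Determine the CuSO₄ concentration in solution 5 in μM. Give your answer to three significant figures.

0.906 μM

Step 1: 110 μL + 16.7 mL = 16810 μL total → factor 16810/110 = 152.82
Step 2: 85 μL + 3150 μL = 3235 μL total → factor 3235/85 = 38.059
Step 3: 375 μL + 3450 μL = 3825 μL total → factor 3825/375 = 10.2
Step 4: 450 μL + 1.2 mL = 1650 μL total → factor 1650/450 = 3.6667
Step 5: 260 μL + 400 μL = 660 μL total → factor 660/260 = 2.5385
Overall dilution factor = 152.82 × 38.059 × 10.2 × 3.6667 × 2.5385 = 5.5217 × 10^5
Final = 0.500 M / 5.5217 × 10^5 = 9.055 × 10^-7 M = 0.906 μM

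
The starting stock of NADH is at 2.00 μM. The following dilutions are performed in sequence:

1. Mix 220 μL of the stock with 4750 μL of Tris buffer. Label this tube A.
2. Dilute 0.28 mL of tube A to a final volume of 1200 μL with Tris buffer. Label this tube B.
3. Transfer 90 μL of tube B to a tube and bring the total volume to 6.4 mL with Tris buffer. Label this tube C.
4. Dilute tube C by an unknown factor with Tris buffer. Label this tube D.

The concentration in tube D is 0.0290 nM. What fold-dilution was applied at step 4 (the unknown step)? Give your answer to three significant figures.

10.0-fold

Step 1: 220 μL + 4750 μL = 4970 μL total → factor 4970/220 = 22.591
Step 2: 0.28 mL brought to 1200 μL → factor 1.2/0.28 = 4.2857
Step 3: 90 μL brought to 6.4 mL → factor 6400/90 = 71.111
Step 4: unknown factor x
Product of known-step factors = 6884.8
Overall factor = 2.00 μM / (0.0290 nM) = 68966
x = 68966 / 6884.8 = 10.0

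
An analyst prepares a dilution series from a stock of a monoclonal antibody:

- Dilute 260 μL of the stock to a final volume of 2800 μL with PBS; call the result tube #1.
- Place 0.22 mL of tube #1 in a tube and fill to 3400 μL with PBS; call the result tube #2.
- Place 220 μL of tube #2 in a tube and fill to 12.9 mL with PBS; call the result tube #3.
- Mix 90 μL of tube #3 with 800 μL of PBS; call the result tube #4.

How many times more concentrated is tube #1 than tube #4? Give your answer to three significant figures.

8.96 × 10^3

Step 1: 260 μL brought to 2800 μL → factor 2800/260 = 10.769
Step 2: 0.22 mL brought to 3400 μL → factor 3.4/0.22 = 15.455
Step 3: 220 μL brought to 12.9 mL → factor 12900/220 = 58.636
Step 4: 90 μL + 800 μL = 890 μL total → factor 890/90 = 9.8889
Dilution factor to tube #1 = 10.769; to tube #4 = 96506
[tube #1]/[tube #4] = (factor to tube #4)/(factor to tube #1) = 96506/10.769 = 8.96 × 10^3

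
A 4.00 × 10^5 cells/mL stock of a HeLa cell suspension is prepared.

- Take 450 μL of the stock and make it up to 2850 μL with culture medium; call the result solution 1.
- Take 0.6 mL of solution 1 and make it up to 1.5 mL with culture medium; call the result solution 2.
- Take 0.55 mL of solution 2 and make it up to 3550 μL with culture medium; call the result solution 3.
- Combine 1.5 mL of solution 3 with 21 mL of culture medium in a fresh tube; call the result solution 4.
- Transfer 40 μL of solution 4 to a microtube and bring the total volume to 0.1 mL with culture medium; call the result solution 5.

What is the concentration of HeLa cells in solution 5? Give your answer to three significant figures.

Step 1: 450 μL brought to 2850 μL → factor 2850/450 = 6.3333
Step 2: 0.6 mL brought to 1.5 mL → factor 1.5/0.6 = 2.5
Step 3: 0.55 mL brought to 3550 μL → factor 3.55/0.55 = 6.4545
Step 4: 1.5 mL + 21 mL = 22.5 mL total → factor 22.5/1.5 = 15
Step 5: 40 μL brought to 0.1 mL → factor 100/40 = 2.5
Dilution factor through solution 5 = 6.3333 × 2.5 × 6.4545 × 15 × 2.5 = 3832.4
[solution 5] = 4.00 × 10^5 cells/mL / 3832.4 = 104 cells/mL

104 cells/mL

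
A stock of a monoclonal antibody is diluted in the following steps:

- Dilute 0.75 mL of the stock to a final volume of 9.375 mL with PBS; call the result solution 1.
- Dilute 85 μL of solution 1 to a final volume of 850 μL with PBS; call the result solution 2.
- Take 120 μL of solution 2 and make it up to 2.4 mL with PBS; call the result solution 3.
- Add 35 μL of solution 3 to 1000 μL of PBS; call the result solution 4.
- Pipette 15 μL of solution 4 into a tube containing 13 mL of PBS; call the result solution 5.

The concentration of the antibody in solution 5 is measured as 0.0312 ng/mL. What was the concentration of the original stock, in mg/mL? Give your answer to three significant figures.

Step 1: 0.75 mL brought to 9.375 mL → factor 9.375/0.75 = 12.5
Step 2: 85 μL brought to 850 μL → factor 850/85 = 10
Step 3: 120 μL brought to 2.4 mL → factor 2400/120 = 20
Step 4: 35 μL + 1000 μL = 1035 μL total → factor 1035/35 = 29.571
Step 5: 15 μL + 13 mL = 13015 μL total → factor 13015/15 = 867.67
Overall dilution factor = 12.5 × 10 × 20 × 29.571 × 867.67 = 6.4145 × 10^7
Stock = 0.0312 ng/mL × 6.4145 × 10^7 = 2.001 × 10^6 ng/mL = 2.00 mg/mL

2.00 mg/mL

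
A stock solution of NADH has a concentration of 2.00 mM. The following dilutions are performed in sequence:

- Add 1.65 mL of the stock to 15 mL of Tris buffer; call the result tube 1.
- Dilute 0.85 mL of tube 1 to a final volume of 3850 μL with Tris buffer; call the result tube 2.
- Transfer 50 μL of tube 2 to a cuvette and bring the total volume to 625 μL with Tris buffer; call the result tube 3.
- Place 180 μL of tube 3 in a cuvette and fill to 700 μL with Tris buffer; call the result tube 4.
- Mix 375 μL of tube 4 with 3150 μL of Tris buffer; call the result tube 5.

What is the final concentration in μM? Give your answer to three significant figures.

0.0958 μM

Step 1: 1.65 mL + 15 mL = 16.65 mL total → factor 16.65/1.65 = 10.091
Step 2: 0.85 mL brought to 3850 μL → factor 3.85/0.85 = 4.5294
Step 3: 50 μL brought to 625 μL → factor 625/50 = 12.5
Step 4: 180 μL brought to 700 μL → factor 700/180 = 3.8889
Step 5: 375 μL + 3150 μL = 3525 μL total → factor 3525/375 = 9.4
Overall dilution factor = 10.091 × 4.5294 × 12.5 × 3.8889 × 9.4 = 20885
Final = 2.00 mM / 20885 = 9.576 × 10^-5 mM = 0.0958 μM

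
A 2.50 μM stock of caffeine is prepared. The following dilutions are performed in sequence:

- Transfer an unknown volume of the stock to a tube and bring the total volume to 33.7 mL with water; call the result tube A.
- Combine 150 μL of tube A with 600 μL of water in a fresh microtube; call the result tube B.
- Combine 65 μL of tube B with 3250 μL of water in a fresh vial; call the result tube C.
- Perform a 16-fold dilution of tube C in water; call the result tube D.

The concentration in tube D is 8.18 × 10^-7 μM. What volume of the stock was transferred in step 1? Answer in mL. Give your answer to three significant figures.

0.0450 mL

Step 1: v brought to 33.7 mL → factor = 33.7 mL/v
Step 2: 150 μL + 600 μL = 750 μL total → factor 750/150 = 5
Step 3: 65 μL + 3250 μL = 3315 μL total → factor 3315/65 = 51
Step 4: 16-fold → factor 16
Product of known-step factors = 4080
Overall factor = 2.50 μM / (8.18 × 10^-7 μM) = 3.0562 × 10^6
Step-1 factor = 3.0562 × 10^6 / 4080 = 749.08
v = 33.7 mL / 749.08 = 0.0450 mL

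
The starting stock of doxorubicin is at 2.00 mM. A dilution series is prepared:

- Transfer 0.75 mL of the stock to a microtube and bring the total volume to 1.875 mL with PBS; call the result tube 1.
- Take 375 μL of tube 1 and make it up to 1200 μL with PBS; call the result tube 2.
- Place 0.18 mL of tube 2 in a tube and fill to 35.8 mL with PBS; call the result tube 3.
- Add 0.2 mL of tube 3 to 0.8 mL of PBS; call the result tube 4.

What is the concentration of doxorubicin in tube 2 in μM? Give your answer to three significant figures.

250 μM

Step 1: 0.75 mL brought to 1.875 mL → factor 1.875/0.75 = 2.5
Step 2: 375 μL brought to 1200 μL → factor 1200/375 = 3.2
Dilution factor through tube 2 = 2.5 × 3.2 = 8
[tube 2] = 2.00 mM / 8 = 0.2500 mM = 250 μM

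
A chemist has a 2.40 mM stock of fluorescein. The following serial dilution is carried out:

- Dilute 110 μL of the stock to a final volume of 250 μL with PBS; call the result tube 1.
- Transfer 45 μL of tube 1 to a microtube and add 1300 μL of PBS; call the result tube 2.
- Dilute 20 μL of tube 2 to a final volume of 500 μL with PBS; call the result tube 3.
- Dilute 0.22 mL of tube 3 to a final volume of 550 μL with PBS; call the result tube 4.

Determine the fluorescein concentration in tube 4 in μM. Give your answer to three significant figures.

Step 1: 110 μL brought to 250 μL → factor 250/110 = 2.2727
Step 2: 45 μL + 1300 μL = 1345 μL total → factor 1345/45 = 29.889
Step 3: 20 μL brought to 500 μL → factor 500/20 = 25
Step 4: 0.22 mL brought to 550 μL → factor 0.55/0.22 = 2.5
Overall dilution factor = 2.2727 × 29.889 × 25 × 2.5 = 4245.6
Final = 2.40 mM / 4245.6 = 0.0005653 mM = 0.565 μM

0.565 μM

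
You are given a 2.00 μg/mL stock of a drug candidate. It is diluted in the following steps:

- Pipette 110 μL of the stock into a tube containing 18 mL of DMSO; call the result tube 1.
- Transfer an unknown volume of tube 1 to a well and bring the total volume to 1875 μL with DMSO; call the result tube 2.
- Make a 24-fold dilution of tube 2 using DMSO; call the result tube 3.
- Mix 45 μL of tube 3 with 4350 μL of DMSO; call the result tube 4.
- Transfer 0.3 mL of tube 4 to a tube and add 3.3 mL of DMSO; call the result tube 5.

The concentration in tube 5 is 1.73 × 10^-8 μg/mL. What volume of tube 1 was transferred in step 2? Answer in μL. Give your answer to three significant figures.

Step 1: 110 μL + 18 mL = 18110 μL total → factor 18110/110 = 164.64
Step 2: v brought to 1875 μL → factor = 1875 μL/v
Step 3: 24-fold → factor 24
Step 4: 45 μL + 4350 μL = 4395 μL total → factor 4395/45 = 97.667
Step 5: 0.3 mL + 3.3 mL = 3.6 mL total → factor 3.6/0.3 = 12
Product of known-step factors = 4.6309 × 10^6
Overall factor = 2.00 μg/mL / (1.73 × 10^-8 μg/mL) = 1.1561 × 10^8
Step-2 factor = 1.1561 × 10^8 / 4.6309 × 10^6 = 24.964
v = 1875 μL / 24.964 = 75.1 μL

75.1 μL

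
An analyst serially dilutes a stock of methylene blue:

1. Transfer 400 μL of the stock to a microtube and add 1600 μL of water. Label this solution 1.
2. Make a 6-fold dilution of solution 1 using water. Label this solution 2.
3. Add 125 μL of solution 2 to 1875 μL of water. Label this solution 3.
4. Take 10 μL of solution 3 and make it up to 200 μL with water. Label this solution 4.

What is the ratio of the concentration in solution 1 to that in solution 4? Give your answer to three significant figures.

Step 1: 400 μL + 1600 μL = 2000 μL total → factor 2000/400 = 5
Step 2: 6-fold → factor 6
Step 3: 125 μL + 1875 μL = 2000 μL total → factor 2000/125 = 16
Step 4: 10 μL brought to 200 μL → factor 200/10 = 20
Dilution factor to solution 1 = 5; to solution 4 = 9600
[solution 1]/[solution 4] = (factor to solution 4)/(factor to solution 1) = 9600/5 = 1.92 × 10^3

1.92 × 10^3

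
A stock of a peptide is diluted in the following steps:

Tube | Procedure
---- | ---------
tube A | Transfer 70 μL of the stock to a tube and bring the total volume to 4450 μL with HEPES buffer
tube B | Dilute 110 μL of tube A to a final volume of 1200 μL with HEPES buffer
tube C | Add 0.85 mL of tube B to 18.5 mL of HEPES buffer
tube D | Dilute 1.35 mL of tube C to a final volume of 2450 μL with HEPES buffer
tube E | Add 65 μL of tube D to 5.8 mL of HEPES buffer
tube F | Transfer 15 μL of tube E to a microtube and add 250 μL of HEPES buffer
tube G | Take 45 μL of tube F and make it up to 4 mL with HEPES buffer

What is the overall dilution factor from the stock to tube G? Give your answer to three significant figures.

Step 1: 70 μL brought to 4450 μL → factor 4450/70 = 63.571
Step 2: 110 μL brought to 1200 μL → factor 1200/110 = 10.909
Step 3: 0.85 mL + 18.5 mL = 19.35 mL total → factor 19.35/0.85 = 22.765
Step 4: 1.35 mL brought to 2450 μL → factor 2.45/1.35 = 1.8148
Step 5: 65 μL + 5.8 mL = 5865 μL total → factor 5865/65 = 90.231
Step 6: 15 μL + 250 μL = 265 μL total → factor 265/15 = 17.667
Step 7: 45 μL brought to 4 mL → factor 4000/45 = 88.889
Overall dilution factor = 63.571 × 10.909 × 22.765 × 1.8148 × 90.231 × 17.667 × 88.889 = 4.0598 × 10^9

4.06 × 10^9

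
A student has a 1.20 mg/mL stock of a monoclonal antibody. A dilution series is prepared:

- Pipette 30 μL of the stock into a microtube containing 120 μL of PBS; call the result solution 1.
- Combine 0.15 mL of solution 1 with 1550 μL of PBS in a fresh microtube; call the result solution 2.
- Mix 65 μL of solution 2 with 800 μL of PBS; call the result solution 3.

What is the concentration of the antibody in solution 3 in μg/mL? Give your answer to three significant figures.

Step 1: 30 μL + 120 μL = 150 μL total → factor 150/30 = 5
Step 2: 0.15 mL + 1550 μL = 1.7 mL total → factor 1.7/0.15 = 11.333
Step 3: 65 μL + 800 μL = 865 μL total → factor 865/65 = 13.308
Overall dilution factor = 5 × 11.333 × 13.308 = 754.1
Final = 1.20 mg/mL / 754.1 = 0.001591 mg/mL = 1.59 μg/mL

1.59 μg/mL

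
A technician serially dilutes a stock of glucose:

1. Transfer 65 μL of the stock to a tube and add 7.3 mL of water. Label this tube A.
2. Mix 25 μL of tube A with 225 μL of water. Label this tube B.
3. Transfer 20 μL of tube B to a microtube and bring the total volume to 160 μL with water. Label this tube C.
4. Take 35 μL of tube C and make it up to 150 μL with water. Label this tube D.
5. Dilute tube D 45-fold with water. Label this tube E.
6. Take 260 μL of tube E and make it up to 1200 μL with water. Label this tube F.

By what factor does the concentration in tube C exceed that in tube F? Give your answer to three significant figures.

890

Step 1: 65 μL + 7.3 mL = 7365 μL total → factor 7365/65 = 113.31
Step 2: 25 μL + 225 μL = 250 μL total → factor 250/25 = 10
Step 3: 20 μL brought to 160 μL → factor 160/20 = 8
Step 4: 35 μL brought to 150 μL → factor 150/35 = 4.2857
Step 5: 45-fold → factor 45
Step 6: 260 μL brought to 1200 μL → factor 1200/260 = 4.6154
Dilution factor to tube C = 9064.6; to tube F = 8.0685 × 10^6
[tube C]/[tube F] = (factor to tube F)/(factor to tube C) = 8.0685 × 10^6/9064.6 = 890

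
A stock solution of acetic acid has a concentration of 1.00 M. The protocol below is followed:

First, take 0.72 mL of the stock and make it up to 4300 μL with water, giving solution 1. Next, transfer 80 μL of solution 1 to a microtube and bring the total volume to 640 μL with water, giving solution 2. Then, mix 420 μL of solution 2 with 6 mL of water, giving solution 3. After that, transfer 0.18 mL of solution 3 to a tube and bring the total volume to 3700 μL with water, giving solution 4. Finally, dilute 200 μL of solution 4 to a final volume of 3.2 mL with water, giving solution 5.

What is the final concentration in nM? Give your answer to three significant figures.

4.16 × 10^3 nM

Step 1: 0.72 mL brought to 4300 μL → factor 4.3/0.72 = 5.9722
Step 2: 80 μL brought to 640 μL → factor 640/80 = 8
Step 3: 420 μL + 6 mL = 6420 μL total → factor 6420/420 = 15.286
Step 4: 0.18 mL brought to 3700 μL → factor 3.7/0.18 = 20.556
Step 5: 200 μL brought to 3.2 mL → factor 3200/200 = 16
Overall dilution factor = 5.9722 × 8 × 15.286 × 20.556 × 16 = 2.4019 × 10^5
Final = 1.00 M / 2.4019 × 10^5 = 4.163 × 10^-6 M = 4.16 × 10^3 nM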